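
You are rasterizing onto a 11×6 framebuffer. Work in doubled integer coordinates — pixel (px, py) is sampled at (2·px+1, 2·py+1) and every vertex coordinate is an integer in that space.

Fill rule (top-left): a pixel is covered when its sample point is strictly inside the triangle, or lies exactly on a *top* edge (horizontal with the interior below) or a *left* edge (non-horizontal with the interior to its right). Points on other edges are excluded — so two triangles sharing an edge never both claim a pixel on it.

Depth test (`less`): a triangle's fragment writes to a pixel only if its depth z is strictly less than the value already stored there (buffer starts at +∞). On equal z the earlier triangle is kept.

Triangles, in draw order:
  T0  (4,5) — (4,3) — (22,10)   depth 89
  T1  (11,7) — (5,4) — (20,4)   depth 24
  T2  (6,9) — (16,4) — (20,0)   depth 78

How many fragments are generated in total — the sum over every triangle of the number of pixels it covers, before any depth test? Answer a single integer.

T0:
  2·area = 36
  edge (4, 5)→(4, 3): d=(0,-2) top-left  bias=+0
  edge (4, 3)→(22, 10): d=(18,7) right/bottom  bias=-1
  edge (22, 10)→(4, 5): d=(-18,-5) top-left  bias=+0
    (2,2)@(5, 5): e=[2,29,5] → #
    (3,2)@(7, 5): e=[6,15,15] → #
    (4,2)@(9, 5): e=[10,1,25] → #
    (5,2)@(11, 5): e=[14,-13,35] → ·
    (2,3)@(5, 7): e=[2,65,-31] → ·
    (3,3)@(7, 7): e=[6,51,-21] → ·
    (4,3)@(9, 7): e=[10,37,-11] → ·
    (6,3)@(13, 7): e=[18,9,9] → #
    (7,3)@(15, 7): e=[22,-5,19] → ·
    (6,4)@(13, 9): e=[18,45,-27] → ·
    (9,4)@(19, 9): e=[30,3,3] → #
    (10,4)@(21, 9): e=[34,-11,13] → ·
  covered (5 px):
    · · · · · · · · · · ·
    · · · · · · · · · · ·
    · · # # # · · · · · ·
    · · · · · · # · · · ·
    · · · · · · · · · # ·
    · · · · · · · · · · ·
T1:
  2·area = 45
  edge (11, 7)→(5, 4): d=(-6,-3) top-left  bias=+0
  edge (5, 4)→(20, 4): d=(15,0) top-left  bias=+0
  edge (20, 4)→(11, 7): d=(-9,3) right/bottom  bias=-1
    (1,1)@(3, 3): e=[0,-15,60] → ·  [on edge]
    (3,2)@(7, 5): e=[0,15,30] → #  [on edge]
    (4,2)@(9, 5): e=[6,15,24] → #
    (5,2)@(11, 5): e=[12,15,18] → #
    (6,2)@(13, 5): e=[18,15,12] → #
    (7,2)@(15, 5): e=[24,15,6] → #
    (8,2)@(17, 5): e=[30,15,0] → ·  [on edge]
    (3,3)@(7, 7): e=[-12,45,12] → ·
    (4,3)@(9, 7): e=[-6,45,6] → ·
    (5,3)@(11, 7): e=[0,45,0] → ·  [on edge]
    (6,3)@(13, 7): e=[6,45,-6] → ·
    (7,3)@(15, 7): e=[12,45,-12] → ·
    (2,4)@(5, 9): e=[-30,75,0] → ·  [on edge]
    (7,4)@(15, 9): e=[0,75,-30] → ·  [on edge]
    (9,5)@(19, 11): e=[0,105,-60] → ·  [on edge]
  covered (5 px):
    · · · · · · · · · · ·
    · · · · · · · · · · ·
    · · · # # # # # · · ·
    · · · · · · · · · · ·
    · · · · · · · · · · ·
    · · · · · · · · · · ·
T2:
  2·area = 20  (B↔C swapped to make it positive)
  edge (6, 9)→(20, 0): d=(14,-9) top-left  bias=+0
  edge (20, 0)→(16, 4): d=(-4,4) right/bottom  bias=-1
  edge (16, 4)→(6, 9): d=(-10,5) right/bottom  bias=-1
    (9,0)@(19, 1): e=[5,0,15] → ·  [on edge]
    (8,1)@(17, 3): e=[15,0,5] → ·  [on edge]
    (6,2)@(13, 5): e=[7,8,5] → #
    (7,2)@(15, 5): e=[25,0,-5] → ·  [on edge]
    (6,3)@(13, 7): e=[35,0,-15] → ·  [on edge]
    (5,4)@(11, 9): e=[45,0,-25] → ·  [on edge]
    (4,5)@(9, 11): e=[55,0,-35] → ·  [on edge]
  covered (1 px):
    · · · · · · · · · · ·
    · · · · · · · · · · ·
    · · · · · · # · · · ·
    · · · · · · · · · · ·
    · · · · · · · · · · ·
    · · · · · · · · · · ·

Result: 11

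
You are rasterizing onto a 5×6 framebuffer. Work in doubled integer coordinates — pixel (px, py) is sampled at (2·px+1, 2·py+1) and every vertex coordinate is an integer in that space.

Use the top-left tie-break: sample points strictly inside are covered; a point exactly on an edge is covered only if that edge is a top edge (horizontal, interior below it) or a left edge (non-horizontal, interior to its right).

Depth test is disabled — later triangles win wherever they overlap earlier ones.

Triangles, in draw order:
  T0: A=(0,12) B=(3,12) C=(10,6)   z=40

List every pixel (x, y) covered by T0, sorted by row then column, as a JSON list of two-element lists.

T0:
  2·area = 18  (B↔C swapped to make it positive)
  edge (0, 12)→(10, 6): d=(10,-6) top-left  bias=+0
  edge (10, 6)→(3, 12): d=(-7,6) right/bottom  bias=-1
  edge (3, 12)→(0, 12): d=(-3,0) right/bottom  bias=-1
    (2,4)@(5, 9): e=[0,9,9] → #  [on edge]
    (3,4)@(7, 9): e=[12,-3,9] → ·
    (1,5)@(3, 11): e=[8,7,3] → #
    (2,5)@(5, 11): e=[20,-5,3] → ·
  covered (2 px):
    · · · · ·
    · · · · ·
    · · · · ·
    · · · · ·
    · · # · ·
    · # · · ·

Result: [[2,4],[1,5]]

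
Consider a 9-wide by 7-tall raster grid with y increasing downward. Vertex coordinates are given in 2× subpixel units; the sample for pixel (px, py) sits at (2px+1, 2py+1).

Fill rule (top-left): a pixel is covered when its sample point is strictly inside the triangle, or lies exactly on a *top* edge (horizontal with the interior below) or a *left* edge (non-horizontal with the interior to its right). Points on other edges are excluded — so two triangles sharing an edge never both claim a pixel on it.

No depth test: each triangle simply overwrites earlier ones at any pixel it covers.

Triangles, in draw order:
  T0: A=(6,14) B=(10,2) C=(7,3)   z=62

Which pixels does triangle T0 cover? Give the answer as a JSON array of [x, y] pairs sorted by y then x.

T0:
  2·area = 32  (B↔C swapped to make it positive)
  edge (6, 14)→(7, 3): d=(1,-11) top-left  bias=+0
  edge (7, 3)→(10, 2): d=(3,-1) top-left  bias=+0
  edge (10, 2)→(6, 14): d=(-4,12) right/bottom  bias=-1
    (6,0)@(13, 1): e=[64,0,-32] → .  [on edge]
    (3,1)@(7, 3): e=[0,0,32] → X  [on edge]
    (4,1)@(9, 3): e=[22,2,8] → X
    (5,1)@(11, 3): e=[44,4,-16] → .
    (0,2)@(1, 5): e=[-64,0,96] → .  [on edge]
    (3,2)@(7, 5): e=[2,6,24] → X
    (4,2)@(9, 5): e=[24,8,0] → .  [on edge]
    (3,3)@(7, 7): e=[4,12,16] → X
    (4,3)@(9, 7): e=[26,14,-8] → .
    (3,4)@(7, 9): e=[6,18,8] → X
    (4,4)@(9, 9): e=[28,20,-16] → .
    (3,5)@(7, 11): e=[8,24,0] → .  [on edge]
  covered (5 px):
    . . . . . . . . .
    . . . X X . . . .
    . . . X . . . . .
    . . . X . . . . .
    . . . X . . . . .
    . . . . . . . . .
    . . . . . . . . .

Answer: [[3,1],[4,1],[3,2],[3,3],[3,4]]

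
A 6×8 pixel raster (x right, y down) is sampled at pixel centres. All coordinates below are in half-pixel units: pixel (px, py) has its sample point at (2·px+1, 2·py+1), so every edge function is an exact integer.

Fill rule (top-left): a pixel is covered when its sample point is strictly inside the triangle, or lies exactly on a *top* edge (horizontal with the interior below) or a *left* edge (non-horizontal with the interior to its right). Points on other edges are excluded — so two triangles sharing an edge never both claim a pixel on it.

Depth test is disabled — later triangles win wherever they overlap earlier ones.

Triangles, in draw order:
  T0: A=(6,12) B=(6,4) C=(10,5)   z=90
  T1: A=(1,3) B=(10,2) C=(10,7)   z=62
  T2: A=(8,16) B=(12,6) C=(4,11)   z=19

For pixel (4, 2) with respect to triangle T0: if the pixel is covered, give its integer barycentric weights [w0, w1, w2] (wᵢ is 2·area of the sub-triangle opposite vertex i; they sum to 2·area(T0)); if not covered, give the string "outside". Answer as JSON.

T0:
  2·area = 32
  edge (6, 12)→(6, 4): d=(0,-8) top-left  bias=+0
  edge (6, 4)→(10, 5): d=(4,1) right/bottom  bias=-1
  edge (10, 5)→(6, 12): d=(-4,7) right/bottom  bias=-1
    (3,2)@(7, 5): e=[8,3,21] → #
    (4,2)@(9, 5): e=[24,1,7] → #
    (5,2)@(11, 5): e=[40,-1,-7] → ·
    (3,3)@(7, 7): e=[8,11,13] → #
    (4,3)@(9, 7): e=[24,9,-1] → ·
    (3,4)@(7, 9): e=[8,19,5] → #
    (4,4)@(9, 9): e=[24,17,-9] → ·
    (3,5)@(7, 11): e=[8,27,-3] → ·
  covered (4 px):
    · · · · · ·
    · · · · · ·
    · · · # # ·
    · · · # · ·
    · · · # · ·
    · · · · · ·
    · · · · · ·
    · · · · · ·
T1:
  2·area = 45
  edge (1, 3)→(10, 2): d=(9,-1) top-left  bias=+0
  edge (10, 2)→(10, 7): d=(0,5) right/bottom  bias=-1
  edge (10, 7)→(1, 3): d=(-9,-4) top-left  bias=+0
    (0,1)@(1, 3): e=[0,45,0] → #  [on edge]
    (1,1)@(3, 3): e=[2,35,8] → #
    (2,1)@(5, 3): e=[4,25,16] → #
    (3,1)@(7, 3): e=[6,15,24] → #
    (4,1)@(9, 3): e=[8,5,32] → #
    (5,1)@(11, 3): e=[10,-5,40] → ·
    (0,2)@(1, 5): e=[18,45,-18] → ·
    (1,2)@(3, 5): e=[20,35,-10] → ·
    (2,2)@(5, 5): e=[22,25,-2] → ·
    (3,2)@(7, 5): e=[24,15,6] → #
    (5,2)@(11, 5): e=[28,-5,22] → ·
    (3,3)@(7, 7): e=[42,15,-12] → ·
  covered (7 px):
    · · · · · ·
    # # # # # ·
    · · · # # ·
    · · · · · ·
    · · · · · ·
    · · · · · ·
    · · · · · ·
    · · · · · ·
T2:
  2·area = 60  (B↔C swapped to make it positive)
  edge (8, 16)→(4, 11): d=(-4,-5) top-left  bias=+0
  edge (4, 11)→(12, 6): d=(8,-5) top-left  bias=+0
  edge (12, 6)→(8, 16): d=(-4,10) right/bottom  bias=-1
    (5,3)@(11, 7): e=[51,3,6] → #
    (4,4)@(9, 9): e=[33,9,18] → #
    (5,4)@(11, 9): e=[43,19,-2] → ·
    (2,5)@(5, 11): e=[5,5,50] → #
    (3,5)@(7, 11): e=[15,15,30] → #
    (5,5)@(11, 11): e=[35,35,-10] → ·
    (2,6)@(5, 13): e=[-3,21,42] → ·
    (3,6)@(7, 13): e=[7,31,22] → #
    (5,6)@(11, 13): e=[27,51,-18] → ·
    (3,7)@(7, 15): e=[-1,47,14] → ·
    (4,7)@(9, 15): e=[9,57,-6] → ·
  covered (7 px):
    · · · · · ·
    · · · · · ·
    · · · · · ·
    · · · · · #
    · · · · # ·
    · · # # # ·
    · · · # # ·
    · · · · · ·

Answer: [1,7,24]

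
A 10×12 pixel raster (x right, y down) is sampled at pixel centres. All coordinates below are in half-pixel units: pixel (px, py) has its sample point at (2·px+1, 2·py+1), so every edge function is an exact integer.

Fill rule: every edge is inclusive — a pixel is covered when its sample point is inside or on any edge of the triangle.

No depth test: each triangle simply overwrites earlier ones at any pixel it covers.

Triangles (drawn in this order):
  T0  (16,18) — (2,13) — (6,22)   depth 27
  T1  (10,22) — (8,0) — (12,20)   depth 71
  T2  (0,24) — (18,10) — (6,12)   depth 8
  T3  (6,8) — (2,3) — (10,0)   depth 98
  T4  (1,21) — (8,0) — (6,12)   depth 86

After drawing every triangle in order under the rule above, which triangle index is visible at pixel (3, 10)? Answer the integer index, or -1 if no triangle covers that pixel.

T0:
  2·area = 106  (B↔C swapped to make it positive)
  edge (16, 18)→(6, 22): d=(-10,4) inclusive
  edge (6, 22)→(2, 13): d=(-4,-9) inclusive
  edge (2, 13)→(16, 18): d=(14,5) inclusive
    (1,7)@(3, 15): e=[82,1,23] → X
    (2,7)@(5, 15): e=[74,19,13] → X
    (3,7)@(7, 15): e=[66,37,3] → X
    (4,7)@(9, 15): e=[58,55,-7] → .
    (1,8)@(3, 17): e=[62,-7,51] → .
    (2,8)@(5, 17): e=[54,11,41] → X
    (4,8)@(9, 17): e=[38,47,21] → X
    (5,8)@(11, 17): e=[30,65,11] → X
    (6,8)@(13, 17): e=[22,83,1] → X
    (7,8)@(15, 17): e=[14,101,-9] → .
    (2,9)@(5, 19): e=[34,3,69] → X
    (7,9)@(15, 19): e=[-6,93,19] → .
  covered (14 px):
    . . . . . . . . . .
    . . . . . . . . . .
    . . . . . . . . . .
    . . . . . . . . . .
    . . . . . . . . . .
    . . . . . . . . . .
    . . . . . . . . . .
    . X X X . . . . . .
    . . X X X X X . . .
    . . X X X X X . . .
    . . . X . . . . . .
    . . . . . . . . . .
T1:
  2·area = 48
  edge (10, 22)→(8, 0): d=(-2,-22) inclusive
  edge (8, 0)→(12, 20): d=(4,20) inclusive
  edge (12, 20)→(10, 22): d=(-2,2) inclusive
    (4,2)@(9, 5): e=[12,0,36] → X  [on edge]
    (5,2)@(11, 5): e=[56,-40,32] → .
    (4,3)@(9, 7): e=[8,8,32] → X
    (5,3)@(11, 7): e=[52,-32,28] → .
    (4,4)@(9, 9): e=[4,16,28] → X
    (5,4)@(11, 9): e=[48,-24,24] → .
    (4,5)@(9, 11): e=[0,24,24] → X  [on edge]
    (5,5)@(11, 11): e=[44,-16,20] → .
    (4,6)@(9, 13): e=[-4,32,20] → .
    (9,6)@(19, 13): e=[216,-168,0] → .  [on edge]
    (5,7)@(11, 15): e=[36,0,12] → X  [on edge]
    (6,7)@(13, 15): e=[80,-40,8] → .
    (8,7)@(17, 15): e=[168,-120,0] → .  [on edge]
    (7,8)@(15, 17): e=[120,-72,0] → .  [on edge]
    (6,9)@(13, 19): e=[72,-24,0] → .  [on edge]
    (5,10)@(11, 21): e=[24,24,0] → X  [on edge]
    (4,11)@(9, 23): e=[-24,72,0] → .  [on edge]
  covered (8 px):
    . . . . . . . . . .
    . . . . . . . . . .
    . . . . X . . . . .
    . . . . X . . . . .
    . . . . X . . . . .
    . . . . X . . . . .
    . . . . . . . . . .
    . . . . . X . . . .
    . . . . . X . . . .
    . . . . . X . . . .
    . . . . . X . . . .
    . . . . . . . . . .
T2:
  2·area = 132  (B↔C swapped to make it positive)
  edge (0, 24)→(6, 12): d=(6,-12) inclusive
  edge (6, 12)→(18, 10): d=(12,-2) inclusive
  edge (18, 10)→(0, 24): d=(-18,14) inclusive
    (6,5)@(13, 11): e=[78,2,52] → X
    (7,5)@(15, 11): e=[102,6,24] → X
    (8,5)@(17, 11): e=[126,10,-4] → .
    (3,6)@(7, 13): e=[18,14,100] → X
    (4,6)@(9, 13): e=[42,18,72] → X
    (5,6)@(11, 13): e=[66,22,44] → X
    (7,6)@(15, 13): e=[114,30,-12] → .
    (2,7)@(5, 15): e=[6,34,92] → X
    (6,7)@(13, 15): e=[102,50,-20] → .
    (2,8)@(5, 17): e=[18,58,56] → X
    (4,8)@(9, 17): e=[66,66,0] → X  [on edge]
    (5,8)@(11, 17): e=[90,70,-28] → .
  covered (17 px):
    . . . . . . . . . .
    . . . . . . . . . .
    . . . . . . . . . .
    . . . . . . . . . .
    . . . . . . . . . .
    . . . . . . X X . .
    . . . X X X X . . .
    . . X X X X . . . .
    . . X X X . . . . .
    . X X . . . . . . .
    . X . . . . . . . .
    X . . . . . . . . .
T3:
  2·area = 52
  edge (6, 8)→(2, 3): d=(-4,-5) inclusive
  edge (2, 3)→(10, 0): d=(8,-3) inclusive
  edge (10, 0)→(6, 8): d=(-4,8) inclusive
    (4,0)@(9, 1): e=[43,5,4] → X
    (5,0)@(11, 1): e=[53,11,-12] → .
    (1,1)@(3, 3): e=[5,3,44] → X
    (2,1)@(5, 3): e=[15,9,28] → X
    (3,1)@(7, 3): e=[25,15,12] → X
    (4,1)@(9, 3): e=[35,21,-4] → .
    (1,2)@(3, 5): e=[-3,19,36] → .
    (2,2)@(5, 5): e=[7,25,20] → X
    (4,2)@(9, 5): e=[27,37,-12] → .
    (2,3)@(5, 7): e=[-1,41,12] → .
    (3,3)@(7, 7): e=[9,47,-4] → .
  covered (6 px):
    . . . . X . . . . .
    . X X X . . . . . .
    . . X X . . . . . .
    . . . . . . . . . .
    . . . . . . . . . .
    . . . . . . . . . .
    . . . . . . . . . .
    . . . . . . . . . .
    . . . . . . . . . .
    . . . . . . . . . .
    . . . . . . . . . .
    . . . . . . . . . .
T4:
  2·area = 42
  edge (1, 21)→(8, 0): d=(7,-21) inclusive
  edge (8, 0)→(6, 12): d=(-2,12) inclusive
  edge (6, 12)→(1, 21): d=(-5,9) inclusive
    (3,1)@(7, 3): e=[0,6,36] → X  [on edge]
    (4,1)@(9, 3): e=[42,-18,18] → .
    (5,1)@(11, 3): e=[84,-42,0] → .  [on edge]
    (3,2)@(7, 5): e=[14,2,26] → X
    (4,2)@(9, 5): e=[56,-22,8] → .
    (3,3)@(7, 7): e=[28,-2,16] → .
    (2,4)@(5, 9): e=[0,18,24] → X  [on edge]
    (3,4)@(7, 9): e=[42,-6,6] → .
    (2,5)@(5, 11): e=[14,14,14] → X
    (3,5)@(7, 11): e=[56,-10,-4] → .
    (2,6)@(5, 13): e=[28,10,4] → X
    (3,6)@(7, 13): e=[70,-14,-14] → .
    (1,7)@(3, 15): e=[0,30,12] → X  [on edge]
    (0,10)@(1, 21): e=[0,42,0] → X  [on edge]
  covered (8 px):
    . . . . . . . . . .
    . . . X . . . . . .
    . . . X . . . . . .
    . . . . . . . . . .
    . . X . . . . . . .
    . . X . . . . . . .
    . . X . . . . . . .
    . X . . . . . . . .
    . X . . . . . . . .
    . . . . . . . . . .
    X . . . . . . . . .
    . . . . . . . . . .

Z-buffer (winner per pixel, '.' = empty):
  . . . . 3 . . . . .
  . 3 3 4 . . . . . .
  . . 3 4 1 . . . . .
  . . . . 1 . . . . .
  . . 4 . 1 . . . . .
  . . 4 . 1 . 2 2 . .
  . . 4 2 2 2 2 . . .
  . 4 2 2 2 2 . . . .
  . 4 2 2 2 1 0 . . .
  . 2 2 0 0 1 0 . . .
  4 2 . 0 . 1 . . . .
  2 . . . . . . . . .

Final: 0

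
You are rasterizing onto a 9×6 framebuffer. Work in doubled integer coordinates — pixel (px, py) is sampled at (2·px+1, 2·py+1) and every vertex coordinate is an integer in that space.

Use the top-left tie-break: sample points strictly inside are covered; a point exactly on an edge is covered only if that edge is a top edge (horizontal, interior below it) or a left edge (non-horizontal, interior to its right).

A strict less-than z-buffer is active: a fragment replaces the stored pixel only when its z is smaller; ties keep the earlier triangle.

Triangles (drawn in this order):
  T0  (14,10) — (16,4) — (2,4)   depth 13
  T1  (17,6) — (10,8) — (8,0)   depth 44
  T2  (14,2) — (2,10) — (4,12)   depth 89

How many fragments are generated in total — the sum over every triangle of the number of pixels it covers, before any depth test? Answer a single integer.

T0:
  2·area = 84  (B↔C swapped to make it positive)
  edge (14, 10)→(2, 4): d=(-12,-6) top-left  bias=+0
  edge (2, 4)→(16, 4): d=(14,0) top-left  bias=+0
  edge (16, 4)→(14, 10): d=(-2,6) right/bottom  bias=-1
    (8,0)@(17, 1): e=[126,-42,0] → ·  [on edge]
    (2,2)@(5, 5): e=[6,14,64] → █
    (3,2)@(7, 5): e=[18,14,52] → █
    (4,2)@(9, 5): e=[30,14,40] → █
    (5,2)@(11, 5): e=[42,14,28] → █
    (6,2)@(13, 5): e=[54,14,16] → █
    (7,2)@(15, 5): e=[66,14,4] → █
    (8,2)@(17, 5): e=[78,14,-8] → ·
    (2,3)@(5, 7): e=[-18,42,60] → ·
    (3,3)@(7, 7): e=[-6,42,48] → ·
    (4,3)@(9, 7): e=[6,42,36] → █
    (7,3)@(15, 7): e=[42,42,0] → ·  [on edge]
  covered (10 px):
    · · · · · · · · ·
    · · · · · · · · ·
    · · █ █ █ █ █ █ ·
    · · · · █ █ █ · ·
    · · · · · · █ · ·
    · · · · · · · · ·
T1:
  2·area = 60
  edge (17, 6)→(10, 8): d=(-7,2) right/bottom  bias=-1
  edge (10, 8)→(8, 0): d=(-2,-8) top-left  bias=+0
  edge (8, 0)→(17, 6): d=(9,6) right/bottom  bias=-1
    (4,0)@(9, 1): e=[51,6,3] → █
    (5,0)@(11, 1): e=[47,22,-9] → ·
    (4,1)@(9, 3): e=[37,2,21] → █
    (5,1)@(11, 3): e=[33,18,9] → █
    (6,1)@(13, 3): e=[29,34,-3] → ·
    (4,2)@(9, 5): e=[23,-2,39] → ·
    (5,2)@(11, 5): e=[19,14,27] → █
    (6,2)@(13, 5): e=[15,30,15] → █
    (7,2)@(15, 5): e=[11,46,3] → █
    (8,2)@(17, 5): e=[7,62,-9] → ·
    (5,3)@(11, 7): e=[5,10,45] → █
    (7,3)@(15, 7): e=[-3,42,21] → ·
  covered (8 px):
    · · · · █ · · · ·
    · · · · █ █ · · ·
    · · · · · █ █ █ ·
    · · · · · █ █ · ·
    · · · · · · · · ·
    · · · · · · · · ·
T2:
  2·area = 40  (B↔C swapped to make it positive)
  edge (14, 2)→(4, 12): d=(-10,10) right/bottom  bias=-1
  edge (4, 12)→(2, 10): d=(-2,-2) top-left  bias=+0
  edge (2, 10)→(14, 2): d=(12,-8) top-left  bias=+0
    (7,0)@(15, 1): e=[0,44,-4] → ·  [on edge]
    (6,1)@(13, 3): e=[0,36,4] → ·  [on edge]
    (5,2)@(11, 5): e=[0,28,12] → ·  [on edge]
    (3,3)@(7, 7): e=[20,16,4] → █
    (4,3)@(9, 7): e=[0,20,20] → ·  [on edge]
    (0,4)@(1, 9): e=[60,0,-20] → ·  [on edge]
    (2,4)@(5, 9): e=[20,8,12] → █
    (3,4)@(7, 9): e=[0,12,28] → ·  [on edge]
    (1,5)@(3, 11): e=[20,0,20] → █  [on edge]
    (2,5)@(5, 11): e=[0,4,36] → ·  [on edge]
  covered (3 px):
    · · · · · · · · ·
    · · · · · · · · ·
    · · · · · · · · ·
    · · · █ · · · · ·
    · · █ · · · · · ·
    · █ · · · · · · ·

Answer: 21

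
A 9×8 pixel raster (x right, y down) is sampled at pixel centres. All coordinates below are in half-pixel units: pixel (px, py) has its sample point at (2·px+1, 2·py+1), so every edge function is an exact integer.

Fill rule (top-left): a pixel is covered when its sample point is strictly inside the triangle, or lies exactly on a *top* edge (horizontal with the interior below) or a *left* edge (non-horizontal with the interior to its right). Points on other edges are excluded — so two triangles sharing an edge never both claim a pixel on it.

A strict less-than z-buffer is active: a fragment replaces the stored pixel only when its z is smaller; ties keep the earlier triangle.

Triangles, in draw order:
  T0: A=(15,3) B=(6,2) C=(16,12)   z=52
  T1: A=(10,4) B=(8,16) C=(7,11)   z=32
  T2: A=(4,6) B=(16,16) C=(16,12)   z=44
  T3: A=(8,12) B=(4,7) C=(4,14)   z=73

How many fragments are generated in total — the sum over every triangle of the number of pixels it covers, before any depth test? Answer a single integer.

T0:
  2·area = 80  (B↔C swapped to make it positive)
  edge (15, 3)→(16, 12): d=(1,9) right/bottom  bias=-1
  edge (16, 12)→(6, 2): d=(-10,-10) top-left  bias=+0
  edge (6, 2)→(15, 3): d=(9,1) right/bottom  bias=-1
    (2,0)@(5, 1): e=[88,0,-8] → ·  [on edge]
    (3,1)@(7, 3): e=[72,0,8] → #  [on edge]
    (4,1)@(9, 3): e=[54,20,6] → #
    (5,1)@(11, 3): e=[36,40,4] → #
    (6,1)@(13, 3): e=[18,60,2] → #
    (7,1)@(15, 3): e=[0,80,0] → ·  [on edge]
    (3,2)@(7, 5): e=[74,-20,26] → ·
    (4,2)@(9, 5): e=[56,0,24] → #  [on edge]
    (7,2)@(15, 5): e=[2,60,18] → #
    (8,2)@(17, 5): e=[-16,80,16] → ·
    (4,3)@(9, 7): e=[58,-20,42] → ·
    (5,3)@(11, 7): e=[40,0,40] → #  [on edge]
    (6,4)@(13, 9): e=[24,0,56] → #  [on edge]
    (7,5)@(15, 11): e=[8,0,72] → #  [on edge]
    (8,6)@(17, 13): e=[-8,0,88] → ·  [on edge]
  covered (14 px):
    · · · · · · · · ·
    · · · # # # # · ·
    · · · · # # # # ·
    · · · · · # # # ·
    · · · · · · # # ·
    · · · · · · · # ·
    · · · · · · · · ·
    · · · · · · · · ·
T1:
  2·area = 22
  edge (10, 4)→(8, 16): d=(-2,12) right/bottom  bias=-1
  edge (8, 16)→(7, 11): d=(-1,-5) top-left  bias=+0
  edge (7, 11)→(10, 4): d=(3,-7) top-left  bias=+0
    (2,0)@(5, 1): e=[66,0,-44] → ·  [on edge]
    (4,3)@(9, 7): e=[6,14,2] → #
    (5,3)@(11, 7): e=[-18,24,16] → ·
    (4,4)@(9, 9): e=[2,12,8] → #
    (5,4)@(11, 9): e=[-22,22,22] → ·
    (3,5)@(7, 11): e=[22,0,0] → #  [on edge]
    (4,5)@(9, 11): e=[-2,10,14] → ·
    (3,6)@(7, 13): e=[18,-2,6] → ·
  covered (3 px):
    · · · · · · · · ·
    · · · · · · · · ·
    · · · · · · · · ·
    · · · · # · · · ·
    · · · · # · · · ·
    · · · # · · · · ·
    · · · · · · · · ·
    · · · · · · · · ·
T2:
  2·area = 48  (B↔C swapped to make it positive)
  edge (4, 6)→(16, 12): d=(12,6) right/bottom  bias=-1
  edge (16, 12)→(16, 16): d=(0,4) right/bottom  bias=-1
  edge (16, 16)→(4, 6): d=(-12,-10) top-left  bias=+0
    (4,4)@(9, 9): e=[6,28,14] → #
    (5,4)@(11, 9): e=[-6,20,34] → ·
    (4,5)@(9, 11): e=[30,28,-10] → ·
    (5,5)@(11, 11): e=[18,20,10] → #
    (6,5)@(13, 11): e=[6,12,30] → #
    (7,5)@(15, 11): e=[-6,4,50] → ·
    (5,6)@(11, 13): e=[42,20,-14] → ·
    (6,6)@(13, 13): e=[30,12,6] → #
    (7,6)@(15, 13): e=[18,4,26] → #
    (8,6)@(17, 13): e=[6,-4,46] → ·
    (6,7)@(13, 15): e=[54,12,-18] → ·
    (7,7)@(15, 15): e=[42,4,2] → #
  covered (6 px):
    · · · · · · · · ·
    · · · · · · · · ·
    · · · · · · · · ·
    · · · · · · · · ·
    · · · · # · · · ·
    · · · · · # # · ·
    · · · · · · # # ·
    · · · · · · · # ·
T3:
  2·area = 28  (B↔C swapped to make it positive)
  edge (8, 12)→(4, 14): d=(-4,2) right/bottom  bias=-1
  edge (4, 14)→(4, 7): d=(0,-7) top-left  bias=+0
  edge (4, 7)→(8, 12): d=(4,5) right/bottom  bias=-1
    (2,4)@(5, 9): e=[18,7,3] → #
    (3,4)@(7, 9): e=[14,21,-7] → ·
    (2,5)@(5, 11): e=[10,7,11] → #
    (3,5)@(7, 11): e=[6,21,1] → #
    (4,5)@(9, 11): e=[2,35,-9] → ·
    (2,6)@(5, 13): e=[2,7,19] → #
    (3,6)@(7, 13): e=[-2,21,9] → ·
    (2,7)@(5, 15): e=[-6,7,27] → ·
  covered (4 px):
    · · · · · · · · ·
    · · · · · · · · ·
    · · · · · · · · ·
    · · · · · · · · ·
    · · # · · · · · ·
    · · # # · · · · ·
    · · # · · · · · ·
    · · · · · · · · ·

Final: 27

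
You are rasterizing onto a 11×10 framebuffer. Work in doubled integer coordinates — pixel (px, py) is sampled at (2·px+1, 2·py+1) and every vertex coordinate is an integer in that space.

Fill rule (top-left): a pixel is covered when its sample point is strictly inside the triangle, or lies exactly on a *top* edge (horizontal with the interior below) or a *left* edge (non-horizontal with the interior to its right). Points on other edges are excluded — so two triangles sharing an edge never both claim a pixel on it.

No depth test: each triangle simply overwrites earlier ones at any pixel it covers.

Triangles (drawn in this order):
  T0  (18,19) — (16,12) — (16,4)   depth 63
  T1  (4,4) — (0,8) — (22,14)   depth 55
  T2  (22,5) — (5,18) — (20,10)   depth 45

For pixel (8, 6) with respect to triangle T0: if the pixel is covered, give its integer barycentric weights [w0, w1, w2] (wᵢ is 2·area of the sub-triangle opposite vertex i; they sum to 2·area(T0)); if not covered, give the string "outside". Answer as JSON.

T0:
  2·area = 16
  edge (18, 19)→(16, 12): d=(-2,-7) top-left  bias=+0
  edge (16, 12)→(16, 4): d=(0,-8) top-left  bias=+0
  edge (16, 4)→(18, 19): d=(2,15) right/bottom  bias=-1
    (8,6)@(17, 13): e=[5,8,3] → X
    (9,6)@(19, 13): e=[19,24,-27] → .
    (8,7)@(17, 15): e=[1,8,7] → X
    (9,7)@(19, 15): e=[15,24,-23] → .
    (8,8)@(17, 17): e=[-3,8,11] → .
  covered (2 px):
    . . . . . . . . . . .
    . . . . . . . . . . .
    . . . . . . . . . . .
    . . . . . . . . . . .
    . . . . . . . . . . .
    . . . . . . . . . . .
    . . . . . . . . X . .
    . . . . . . . . X . .
    . . . . . . . . . . .
    . . . . . . . . . . .
T1:
  2·area = 112  (B↔C swapped to make it positive)
  edge (4, 4)→(22, 14): d=(18,10) right/bottom  bias=-1
  edge (22, 14)→(0, 8): d=(-22,-6) top-left  bias=+0
  edge (0, 8)→(4, 4): d=(4,-4) top-left  bias=+0
    (3,0)@(7, 1): e=[-84,196,0] → .  [on edge]
    (2,1)@(5, 3): e=[-28,140,0] → .  [on edge]
    (1,2)@(3, 5): e=[28,84,0] → X  [on edge]
    (2,2)@(5, 5): e=[8,96,8] → X
    (3,2)@(7, 5): e=[-12,108,16] → .
    (0,3)@(1, 7): e=[84,28,0] → X  [on edge]
    (3,3)@(7, 7): e=[24,64,24] → X
    (4,3)@(9, 7): e=[4,76,32] → X
    (5,3)@(11, 7): e=[-16,88,40] → .
    (0,4)@(1, 9): e=[120,-16,8] → .
    (1,4)@(3, 9): e=[100,-4,16] → .
    (2,4)@(5, 9): e=[80,8,24] → X
    (6,4)@(13, 9): e=[0,56,56] → .  [on edge]
    (5,5)@(11, 11): e=[56,0,56] → X  [on edge]
  covered (15 px):
    . . . . . . . . . . .
    . . . . . . . . . . .
    . X X . . . . . . . .
    X X X X X . . . . . .
    . . X X X X . . . . .
    . . . . . X X X . . .
    . . . . . . . . . X .
    . . . . . . . . . . .
    . . . . . . . . . . .
    . . . . . . . . . . .
T2:
  2·area = 59  (B↔C swapped to make it positive)
  edge (22, 5)→(20, 10): d=(-2,5) right/bottom  bias=-1
  edge (20, 10)→(5, 18): d=(-15,8) right/bottom  bias=-1
  edge (5, 18)→(22, 5): d=(17,-13) top-left  bias=+0
    (10,3)@(21, 7): e=[1,37,21] → X
    (8,4)@(17, 9): e=[17,39,3] → X
    (9,4)@(19, 9): e=[7,23,29] → X
    (10,4)@(21, 9): e=[-3,7,55] → .
    (7,5)@(15, 11): e=[23,25,11] → X
    (9,5)@(19, 11): e=[3,-7,63] → .
    (6,6)@(13, 13): e=[29,11,19] → X
    (7,6)@(15, 13): e=[19,-5,45] → .
    (8,6)@(17, 13): e=[9,-21,71] → .
    (4,7)@(9, 15): e=[45,13,1] → X
    (5,7)@(11, 15): e=[35,-3,27] → .
    (6,7)@(13, 15): e=[25,-19,53] → .
  covered (7 px):
    . . . . . . . . . . .
    . . . . . . . . . . .
    . . . . . . . . . . .
    . . . . . . . . . . X
    . . . . . . . . X X .
    . . . . . . . X X . .
    . . . . . . X . . . .
    . . . . X . . . . . .
    . . . . . . . . . . .
    . . . . . . . . . . .

Result: [8,3,5]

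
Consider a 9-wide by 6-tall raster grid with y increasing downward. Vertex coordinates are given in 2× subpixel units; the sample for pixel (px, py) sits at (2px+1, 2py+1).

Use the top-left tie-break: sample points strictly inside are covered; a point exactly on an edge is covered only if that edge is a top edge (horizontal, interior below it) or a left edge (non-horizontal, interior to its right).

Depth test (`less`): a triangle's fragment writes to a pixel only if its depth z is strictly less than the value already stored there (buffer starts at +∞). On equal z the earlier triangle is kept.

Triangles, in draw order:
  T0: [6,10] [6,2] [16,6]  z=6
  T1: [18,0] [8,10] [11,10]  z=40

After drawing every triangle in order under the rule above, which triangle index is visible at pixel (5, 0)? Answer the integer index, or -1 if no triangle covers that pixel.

T0:
  2·area = 80
  edge (6, 10)→(6, 2): d=(0,-8) top-left  bias=+0
  edge (6, 2)→(16, 6): d=(10,4) right/bottom  bias=-1
  edge (16, 6)→(6, 10): d=(-10,4) right/bottom  bias=-1
    (3,1)@(7, 3): e=[8,6,66] → #
    (4,1)@(9, 3): e=[24,-2,58] → ·
    (3,2)@(7, 5): e=[8,26,46] → #
    (4,2)@(9, 5): e=[24,18,38] → #
    (5,2)@(11, 5): e=[40,10,30] → #
    (6,2)@(13, 5): e=[56,2,22] → #
    (7,2)@(15, 5): e=[72,-6,14] → ·
    (3,3)@(7, 7): e=[8,46,26] → #
    (7,3)@(15, 7): e=[72,14,-6] → ·
    (3,4)@(7, 9): e=[8,66,6] → #
    (4,4)@(9, 9): e=[24,58,-2] → ·
    (5,4)@(11, 9): e=[40,50,-10] → ·
  covered (10 px):
    · · · · · · · · ·
    · · · # · · · · ·
    · · · # # # # · ·
    · · · # # # # · ·
    · · · # · · · · ·
    · · · · · · · · ·
T1:
  2·area = 30  (B↔C swapped to make it positive)
  edge (18, 0)→(11, 10): d=(-7,10) right/bottom  bias=-1
  edge (11, 10)→(8, 10): d=(-3,0) right/bottom  bias=-1
  edge (8, 10)→(18, 0): d=(10,-10) top-left  bias=+0
    (8,0)@(17, 1): e=[3,27,0] → #  [on edge]
    (7,1)@(15, 3): e=[9,21,0] → #  [on edge]
    (8,1)@(17, 3): e=[-11,21,20] → ·
    (6,2)@(13, 5): e=[15,15,0] → #  [on edge]
    (7,2)@(15, 5): e=[-5,15,20] → ·
    (5,3)@(11, 7): e=[21,9,0] → #  [on edge]
    (7,3)@(15, 7): e=[-19,9,40] → ·
    (4,4)@(9, 9): e=[27,3,0] → #  [on edge]
    (6,4)@(13, 9): e=[-13,3,40] → ·
    (3,5)@(7, 11): e=[33,-3,0] → ·  [on edge]
    (4,5)@(9, 11): e=[13,-3,20] → ·
    (5,5)@(11, 11): e=[-7,-3,40] → ·
  covered (7 px):
    · · · · · · · · #
    · · · · · · · # ·
    · · · · · · # · ·
    · · · · · # # · ·
    · · · · # # · · ·
    · · · · · · · · ·

Z-buffer (winner per pixel, '.' = empty):
  . . . . . . . . 1
  . . . 0 . . . 1 .
  . . . 0 0 0 0 . .
  . . . 0 0 0 0 . .
  . . . 0 1 1 . . .
  . . . . . . . . .

Result: -1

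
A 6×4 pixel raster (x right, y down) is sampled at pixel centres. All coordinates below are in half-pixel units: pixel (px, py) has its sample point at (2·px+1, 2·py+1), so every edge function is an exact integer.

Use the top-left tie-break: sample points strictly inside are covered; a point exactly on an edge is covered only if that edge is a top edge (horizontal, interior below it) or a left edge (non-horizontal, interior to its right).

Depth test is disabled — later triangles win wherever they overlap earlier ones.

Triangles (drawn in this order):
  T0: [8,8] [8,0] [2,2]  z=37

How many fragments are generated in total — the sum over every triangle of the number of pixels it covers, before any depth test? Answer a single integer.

T0:
  2·area = 48  (B↔C swapped to make it positive)
  edge (8, 8)→(2, 2): d=(-6,-6) top-left  bias=+0
  edge (2, 2)→(8, 0): d=(6,-2) top-left  bias=+0
  edge (8, 0)→(8, 8): d=(0,8) right/bottom  bias=-1
    (0,0)@(1, 1): e=[0,-8,56] → ·  [on edge]
    (2,0)@(5, 1): e=[24,0,24] → █  [on edge]
    (3,0)@(7, 1): e=[36,4,8] → █
    (4,0)@(9, 1): e=[48,8,-8] → ·
    (1,1)@(3, 3): e=[0,8,40] → █  [on edge]
    (4,1)@(9, 3): e=[36,20,-8] → ·
    (1,2)@(3, 5): e=[-12,20,40] → ·
    (2,2)@(5, 5): e=[0,24,24] → █  [on edge]
    (4,2)@(9, 5): e=[24,32,-8] → ·
    (2,3)@(5, 7): e=[-12,36,24] → ·
    (3,3)@(7, 7): e=[0,40,8] → █  [on edge]
    (4,3)@(9, 7): e=[12,44,-8] → ·
  covered (8 px):
    · · █ █ · ·
    · █ █ █ · ·
    · · █ █ · ·
    · · · █ · ·

Answer: 8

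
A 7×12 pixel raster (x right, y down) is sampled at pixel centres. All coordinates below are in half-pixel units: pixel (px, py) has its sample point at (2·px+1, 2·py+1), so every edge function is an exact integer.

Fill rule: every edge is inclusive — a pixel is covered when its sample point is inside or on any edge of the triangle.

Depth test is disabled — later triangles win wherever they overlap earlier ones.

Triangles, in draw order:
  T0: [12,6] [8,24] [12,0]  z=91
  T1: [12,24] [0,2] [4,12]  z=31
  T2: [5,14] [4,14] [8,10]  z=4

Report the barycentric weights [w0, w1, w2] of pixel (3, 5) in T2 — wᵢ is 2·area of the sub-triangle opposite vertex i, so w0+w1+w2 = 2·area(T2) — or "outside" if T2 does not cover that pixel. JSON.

T0:
  2·area = 24
  edge (12, 6)→(8, 24): d=(-4,18) inclusive
  edge (8, 24)→(12, 0): d=(4,-24) inclusive
  edge (12, 0)→(12, 6): d=(0,6) inclusive
    (5,3)@(11, 7): e=[14,4,6] → █
    (6,3)@(13, 7): e=[-22,52,-6] → ·
    (5,4)@(11, 9): e=[6,12,6] → █
    (6,4)@(13, 9): e=[-30,60,-6] → ·
    (5,5)@(11, 11): e=[-2,20,6] → ·
    (4,9)@(9, 19): e=[2,4,18] → █
    (5,9)@(11, 19): e=[-34,52,6] → ·
    (4,10)@(9, 21): e=[-6,12,18] → ·
  covered (3 px):
    · · · · · · ·
    · · · · · · ·
    · · · · · · ·
    · · · · · █ ·
    · · · · · █ ·
    · · · · · · ·
    · · · · · · ·
    · · · · · · ·
    · · · · · · ·
    · · · · █ · ·
    · · · · · · ·
    · · · · · · ·
T1:
  2·area = 32  (B↔C swapped to make it positive)
  edge (12, 24)→(4, 12): d=(-8,-12) inclusive
  edge (4, 12)→(0, 2): d=(-4,-10) inclusive
  edge (0, 2)→(12, 24): d=(12,22) inclusive
    (1,4)@(3, 9): e=[12,2,18] → █
    (2,4)@(5, 9): e=[36,22,-26] → ·
    (1,5)@(3, 11): e=[-4,-6,42] → ·
    (2,6)@(5, 13): e=[4,6,22] → █
    (3,6)@(7, 13): e=[28,26,-22] → ·
    (2,7)@(5, 15): e=[-12,-2,46] → ·
    (3,7)@(7, 15): e=[12,18,2] → █
    (4,7)@(9, 15): e=[36,38,-42] → ·
    (3,8)@(7, 17): e=[-4,10,26] → ·
    (4,9)@(9, 19): e=[4,22,6] → █
    (5,9)@(11, 19): e=[28,42,-38] → ·
    (4,10)@(9, 21): e=[-12,14,30] → ·
  covered (4 px):
    · · · · · · ·
    · · · · · · ·
    · · · · · · ·
    · · · · · · ·
    · █ · · · · ·
    · · · · · · ·
    · · █ · · · ·
    · · · █ · · ·
    · · · · · · ·
    · · · · █ · ·
    · · · · · · ·
    · · · · · · ·
T2:
  2·area = 4
  edge (5, 14)→(4, 14): d=(-1,0) inclusive
  edge (4, 14)→(8, 10): d=(4,-4) inclusive
  edge (8, 10)→(5, 14): d=(-3,4) inclusive
    (6,2)@(13, 5): e=[9,0,-5] → ·  [on edge]
    (5,3)@(11, 7): e=[7,0,-3] → ·  [on edge]
    (4,4)@(9, 9): e=[5,0,-1] → ·  [on edge]
    (3,5)@(7, 11): e=[3,0,1] → █  [on edge]
    (4,5)@(9, 11): e=[3,8,-7] → ·
    (2,6)@(5, 13): e=[1,0,3] → █  [on edge]
    (3,6)@(7, 13): e=[1,8,-5] → ·
    (1,7)@(3, 15): e=[-1,0,5] → ·  [on edge]
    (2,7)@(5, 15): e=[-1,8,-3] → ·
    (0,8)@(1, 17): e=[-3,0,7] → ·  [on edge]
  covered (2 px):
    · · · · · · ·
    · · · · · · ·
    · · · · · · ·
    · · · · · · ·
    · · · · · · ·
    · · · █ · · ·
    · · █ · · · ·
    · · · · · · ·
    · · · · · · ·
    · · · · · · ·
    · · · · · · ·
    · · · · · · ·

Final: [0,1,3]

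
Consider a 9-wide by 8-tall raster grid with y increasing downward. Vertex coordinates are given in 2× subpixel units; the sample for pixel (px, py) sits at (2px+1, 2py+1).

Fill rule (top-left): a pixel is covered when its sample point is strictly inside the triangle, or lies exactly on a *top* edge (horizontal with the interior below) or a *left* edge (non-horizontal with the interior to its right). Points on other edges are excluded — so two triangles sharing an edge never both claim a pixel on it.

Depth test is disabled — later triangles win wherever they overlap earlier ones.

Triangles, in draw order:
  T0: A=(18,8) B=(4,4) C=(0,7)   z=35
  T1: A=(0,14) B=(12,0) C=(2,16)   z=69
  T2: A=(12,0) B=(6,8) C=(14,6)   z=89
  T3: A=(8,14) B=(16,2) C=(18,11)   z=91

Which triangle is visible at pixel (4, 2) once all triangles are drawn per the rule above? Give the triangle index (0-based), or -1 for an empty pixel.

T0:
  2·area = 58  (B↔C swapped to make it positive)
  edge (18, 8)→(0, 7): d=(-18,-1) top-left  bias=+0
  edge (0, 7)→(4, 4): d=(4,-3) top-left  bias=+0
  edge (4, 4)→(18, 8): d=(14,4) right/bottom  bias=-1
    (1,2)@(3, 5): e=[39,1,18] → #
    (2,2)@(5, 5): e=[41,7,10] → #
    (3,2)@(7, 5): e=[43,13,2] → #
    (4,2)@(9, 5): e=[45,19,-6] → ·
    (0,3)@(1, 7): e=[1,3,54] → #
    (4,3)@(9, 7): e=[9,27,22] → #
    (5,3)@(11, 7): e=[11,33,14] → #
    (6,3)@(13, 7): e=[13,39,6] → #
    (7,3)@(15, 7): e=[15,45,-2] → ·
    (0,4)@(1, 9): e=[-35,11,82] → ·
    (1,4)@(3, 9): e=[-33,17,74] → ·
    (2,4)@(5, 9): e=[-31,23,66] → ·
  covered (10 px):
    · · · · · · · · ·
    · · · · · · · · ·
    · # # # · · · · ·
    # # # # # # # · ·
    · · · · · · · · ·
    · · · · · · · · ·
    · · · · · · · · ·
    · · · · · · · · ·
T1:
  2·area = 52
  edge (0, 14)→(12, 0): d=(12,-14) top-left  bias=+0
  edge (12, 0)→(2, 16): d=(-10,16) right/bottom  bias=-1
  edge (2, 16)→(0, 14): d=(-2,-2) top-left  bias=+0
    (3,3)@(7, 7): e=[14,10,28] → #
    (4,3)@(9, 7): e=[42,-22,32] → ·
    (2,4)@(5, 9): e=[10,22,20] → #
    (3,4)@(7, 9): e=[38,-10,24] → ·
    (1,5)@(3, 11): e=[6,34,12] → #
    (3,5)@(7, 11): e=[62,-30,20] → ·
    (0,6)@(1, 13): e=[2,46,4] → #
    (2,6)@(5, 13): e=[58,-18,12] → ·
    (0,7)@(1, 15): e=[26,26,0] → #  [on edge]
    (1,7)@(3, 15): e=[54,-6,4] → ·
  covered (7 px):
    · · · · · · · · ·
    · · · · · · · · ·
    · · · · · · · · ·
    · · · # · · · · ·
    · · # · · · · · ·
    · # # · · · · · ·
    # # · · · · · · ·
    # · · · · · · · ·
T2:
  2·area = 52  (B↔C swapped to make it positive)
  edge (12, 0)→(14, 6): d=(2,6) right/bottom  bias=-1
  edge (14, 6)→(6, 8): d=(-8,2) right/bottom  bias=-1
  edge (6, 8)→(12, 0): d=(6,-8) top-left  bias=+0
    (5,1)@(11, 3): e=[12,30,10] → #
    (6,1)@(13, 3): e=[0,26,26] → ·  [on edge]
    (4,2)@(9, 5): e=[28,18,6] → #
    (6,2)@(13, 5): e=[4,10,38] → #
    (7,2)@(15, 5): e=[-8,6,54] → ·
    (3,3)@(7, 7): e=[44,6,2] → #
    (5,3)@(11, 7): e=[20,-2,34] → ·
    (6,3)@(13, 7): e=[8,-6,50] → ·
    (3,4)@(7, 9): e=[48,-10,14] → ·
    (4,4)@(9, 9): e=[36,-14,30] → ·
    (7,4)@(15, 9): e=[0,-26,78] → ·  [on edge]
    (8,7)@(17, 15): e=[0,-78,130] → ·  [on edge]
  covered (6 px):
    · · · · · · · · ·
    · · · · · # · · ·
    · · · · # # # · ·
    · · · # # · · · ·
    · · · · · · · · ·
    · · · · · · · · ·
    · · · · · · · · ·
    · · · · · · · · ·
T3:
  2·area = 96
  edge (8, 14)→(16, 2): d=(8,-12) top-left  bias=+0
  edge (16, 2)→(18, 11): d=(2,9) right/bottom  bias=-1
  edge (18, 11)→(8, 14): d=(-10,3) right/bottom  bias=-1
    (7,2)@(15, 5): e=[12,15,69] → #
    (8,2)@(17, 5): e=[36,-3,63] → ·
    (6,3)@(13, 7): e=[4,37,55] → #
    (8,3)@(17, 7): e=[52,1,43] → #
    (6,4)@(13, 9): e=[20,41,35] → #
    (5,5)@(11, 11): e=[12,63,21] → #
    (4,6)@(9, 13): e=[4,85,7] → #
    (6,6)@(13, 13): e=[52,49,-5] → ·
    (7,6)@(15, 13): e=[76,31,-11] → ·
    (8,6)@(17, 13): e=[100,13,-17] → ·
    (4,7)@(9, 15): e=[20,89,-13] → ·
    (5,7)@(11, 15): e=[44,71,-19] → ·
  covered (13 px):
    · · · · · · · · ·
    · · · · · · · · ·
    · · · · · · · # ·
    · · · · · · # # #
    · · · · · · # # #
    · · · · · # # # #
    · · · · # # · · ·
    · · · · · · · · ·

Z-buffer (winner per pixel, '.' = empty):
  . . . . . . . . .
  . . . . . 2 . . .
  . 0 0 0 2 2 2 3 .
  0 0 0 2 2 0 3 3 3
  . . 1 . . . 3 3 3
  . 1 1 . . 3 3 3 3
  1 1 . . 3 3 . . .
  1 . . . . . . . .

Result: 2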